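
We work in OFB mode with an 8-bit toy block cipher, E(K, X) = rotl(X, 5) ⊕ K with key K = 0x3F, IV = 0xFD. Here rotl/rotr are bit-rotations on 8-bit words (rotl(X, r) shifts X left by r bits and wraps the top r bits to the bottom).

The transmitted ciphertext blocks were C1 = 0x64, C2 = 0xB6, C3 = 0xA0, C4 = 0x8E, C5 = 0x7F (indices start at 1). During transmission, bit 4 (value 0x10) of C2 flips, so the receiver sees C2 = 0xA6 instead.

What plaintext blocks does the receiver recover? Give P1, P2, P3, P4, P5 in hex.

P1 = 0xE4, P2 = 0x89, P3 = 0x7A, P4 = 0xEA, P5 = 0xCC

OFB decryption: S_i = E(K, S_{i−1}) with S_{0} = IV; P_i = C_i ⊕ S_i.
Only C2 changed, to 0xA6. In OFB, a change in C_i flips the same bit in P_i only; the keystream is unaffected. Decrypting the received ciphertext:
P1: S = E(K, 0xFD) = 0x80; 0x64 ⊕ 0x80 = 0xE4.
P2: S = E(K, 0x80) = 0x2F; 0xA6 ⊕ 0x2F = 0x89.
P3: S = E(K, 0x2F) = 0xDA; 0xA0 ⊕ 0xDA = 0x7A.
P4: S = E(K, 0xDA) = 0x64; 0x8E ⊕ 0x64 = 0xEA.
P5: S = E(K, 0x64) = 0xB3; 0x7F ⊕ 0xB3 = 0xCC.
Blocks that differ from the original plaintext: P2.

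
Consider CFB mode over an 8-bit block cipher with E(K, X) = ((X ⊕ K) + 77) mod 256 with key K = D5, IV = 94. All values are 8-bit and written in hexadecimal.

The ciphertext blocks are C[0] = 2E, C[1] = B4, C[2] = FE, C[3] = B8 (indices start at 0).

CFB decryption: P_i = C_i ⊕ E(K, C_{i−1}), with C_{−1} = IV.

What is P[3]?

P[3] = 1A

P[3]: E(K, FE) = A2; B8 ⊕ A2 = 1A.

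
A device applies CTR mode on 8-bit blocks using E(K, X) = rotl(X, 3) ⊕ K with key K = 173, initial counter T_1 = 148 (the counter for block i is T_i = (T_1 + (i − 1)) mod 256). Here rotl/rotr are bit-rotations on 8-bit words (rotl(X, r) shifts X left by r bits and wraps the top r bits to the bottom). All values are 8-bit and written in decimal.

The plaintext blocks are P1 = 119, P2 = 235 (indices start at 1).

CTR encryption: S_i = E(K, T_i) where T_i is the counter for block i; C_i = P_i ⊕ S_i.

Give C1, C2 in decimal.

C1 = 126, C2 = 234

C1: T = 148, S = E(K, T) = 9; 119 ⊕ 9 = 126.
C2: T = 149, S = E(K, T) = 1; 235 ⊕ 1 = 234.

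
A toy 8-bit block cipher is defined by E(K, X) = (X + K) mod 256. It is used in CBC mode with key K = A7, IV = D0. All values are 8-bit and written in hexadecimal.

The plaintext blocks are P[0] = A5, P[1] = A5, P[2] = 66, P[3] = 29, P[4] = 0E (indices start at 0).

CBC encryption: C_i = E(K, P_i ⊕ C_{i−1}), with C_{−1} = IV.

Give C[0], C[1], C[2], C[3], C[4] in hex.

C[0] = 1C, C[1] = 60, C[2] = AD, C[3] = 2B, C[4] = CC

C[0]: P[0] ⊕ D0 = 75; E(K, 75) = 1C.
C[1]: P[1] ⊕ 1C = B9; E(K, B9) = 60.
C[2]: P[2] ⊕ 60 = 06; E(K, 06) = AD.
C[3]: P[3] ⊕ AD = 84; E(K, 84) = 2B.
C[4]: P[4] ⊕ 2B = 25; E(K, 25) = CC.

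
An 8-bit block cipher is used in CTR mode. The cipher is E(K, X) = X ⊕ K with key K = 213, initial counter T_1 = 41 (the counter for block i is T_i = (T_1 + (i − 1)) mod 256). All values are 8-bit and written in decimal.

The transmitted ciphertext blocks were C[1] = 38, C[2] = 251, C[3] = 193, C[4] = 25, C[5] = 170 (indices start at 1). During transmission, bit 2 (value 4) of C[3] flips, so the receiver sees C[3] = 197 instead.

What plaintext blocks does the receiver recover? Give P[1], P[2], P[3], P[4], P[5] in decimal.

P[1] = 218, P[2] = 4, P[3] = 59, P[4] = 224, P[5] = 82

CTR decryption: S_i = E(K, T_i) where T_i is the counter for block i; P_i = C_i ⊕ S_i.
Only C[3] changed, to 197. In CTR, a change in C_i flips the same bit in P_i only; the keystream is unaffected. Decrypting the received ciphertext:
P[1]: T = 41, S = E(K, T) = 252; 38 ⊕ 252 = 218.
P[2]: T = 42, S = E(K, T) = 255; 251 ⊕ 255 = 4.
P[3]: T = 43, S = E(K, T) = 254; 197 ⊕ 254 = 59.
P[4]: T = 44, S = E(K, T) = 249; 25 ⊕ 249 = 224.
P[5]: T = 45, S = E(K, T) = 248; 170 ⊕ 248 = 82.
Blocks that differ from the original plaintext: P[3].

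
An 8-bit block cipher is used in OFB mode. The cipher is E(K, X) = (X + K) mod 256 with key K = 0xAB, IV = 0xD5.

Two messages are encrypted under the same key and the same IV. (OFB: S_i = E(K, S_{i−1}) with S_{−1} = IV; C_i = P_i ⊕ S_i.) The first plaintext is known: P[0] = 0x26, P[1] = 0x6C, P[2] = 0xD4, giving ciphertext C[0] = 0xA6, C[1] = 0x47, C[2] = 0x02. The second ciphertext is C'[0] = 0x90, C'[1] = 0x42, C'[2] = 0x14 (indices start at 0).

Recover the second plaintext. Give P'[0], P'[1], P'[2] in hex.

In OFB with a reused IV, both messages share the same keystream S_i, so C_i ⊕ C'_i = P_i ⊕ P'_i and thus P'_i = P_i ⊕ C_i ⊕ C'_i.
P'[0]: 0x26 ⊕ 0xA6 ⊕ 0x90 = 0x10.
P'[1]: 0x6C ⊕ 0x47 ⊕ 0x42 = 0x69.
P'[2]: 0xD4 ⊕ 0x02 ⊕ 0x14 = 0xC2.

P'[0] = 0x10, P'[1] = 0x69, P'[2] = 0xC2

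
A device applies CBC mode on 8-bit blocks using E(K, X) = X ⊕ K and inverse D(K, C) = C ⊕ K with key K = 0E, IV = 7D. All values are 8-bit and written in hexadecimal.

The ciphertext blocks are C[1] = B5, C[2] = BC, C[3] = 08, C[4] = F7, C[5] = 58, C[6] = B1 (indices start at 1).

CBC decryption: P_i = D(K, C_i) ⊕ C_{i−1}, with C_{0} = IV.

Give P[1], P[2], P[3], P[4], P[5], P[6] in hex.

P[1]: D(K, B5) = BB; BB ⊕ 7D = C6.
P[2]: D(K, BC) = B2; B2 ⊕ B5 = 07.
P[3]: D(K, 08) = 06; 06 ⊕ BC = BA.
P[4]: D(K, F7) = F9; F9 ⊕ 08 = F1.
P[5]: D(K, 58) = 56; 56 ⊕ F7 = A1.
P[6]: D(K, B1) = BF; BF ⊕ 58 = E7.

P[1] = C6, P[2] = 07, P[3] = BA, P[4] = F1, P[5] = A1, P[6] = E7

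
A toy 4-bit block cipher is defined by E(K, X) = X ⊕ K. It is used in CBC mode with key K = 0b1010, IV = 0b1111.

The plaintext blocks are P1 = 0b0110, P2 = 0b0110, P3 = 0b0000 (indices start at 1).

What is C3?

C3 = 0b0101

CBC encryption: C_i = E(K, P_i ⊕ C_{i−1}), with C_{0} = IV.
C1: P1 ⊕ 0b1111 = 0b1001; E(K, 0b1001) = 0b0011.
C2: P2 ⊕ 0b0011 = 0b0101; E(K, 0b0101) = 0b1111.
C3: P3 ⊕ 0b1111 = 0b1111; E(K, 0b1111) = 0b0101.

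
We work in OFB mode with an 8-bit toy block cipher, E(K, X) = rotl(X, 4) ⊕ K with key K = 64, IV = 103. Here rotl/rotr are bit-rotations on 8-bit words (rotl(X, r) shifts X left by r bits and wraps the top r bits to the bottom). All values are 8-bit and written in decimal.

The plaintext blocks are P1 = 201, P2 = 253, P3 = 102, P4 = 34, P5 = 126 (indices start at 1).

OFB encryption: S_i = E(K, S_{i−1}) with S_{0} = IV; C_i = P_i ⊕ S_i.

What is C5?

C5 = 72

C1: S = E(K, 103) = 54; 201 ⊕ 54 = 255.
C2: S = E(K, 54) = 35; 253 ⊕ 35 = 222.
C3: S = E(K, 35) = 114; 102 ⊕ 114 = 20.
C4: S = E(K, 114) = 103; 34 ⊕ 103 = 69.
C5: S = E(K, 103) = 54; 126 ⊕ 54 = 72.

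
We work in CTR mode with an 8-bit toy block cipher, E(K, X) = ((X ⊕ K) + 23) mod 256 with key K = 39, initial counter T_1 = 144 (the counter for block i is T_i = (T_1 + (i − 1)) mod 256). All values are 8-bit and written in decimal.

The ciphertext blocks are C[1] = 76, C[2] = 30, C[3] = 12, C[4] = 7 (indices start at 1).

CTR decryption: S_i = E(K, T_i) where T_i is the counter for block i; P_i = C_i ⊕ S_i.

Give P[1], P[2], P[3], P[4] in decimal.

P[1]: T = 144, S = E(K, T) = 206; 76 ⊕ 206 = 130.
P[2]: T = 145, S = E(K, T) = 205; 30 ⊕ 205 = 211.
P[3]: T = 146, S = E(K, T) = 204; 12 ⊕ 204 = 192.
P[4]: T = 147, S = E(K, T) = 203; 7 ⊕ 203 = 204.

P[1] = 130, P[2] = 211, P[3] = 192, P[4] = 204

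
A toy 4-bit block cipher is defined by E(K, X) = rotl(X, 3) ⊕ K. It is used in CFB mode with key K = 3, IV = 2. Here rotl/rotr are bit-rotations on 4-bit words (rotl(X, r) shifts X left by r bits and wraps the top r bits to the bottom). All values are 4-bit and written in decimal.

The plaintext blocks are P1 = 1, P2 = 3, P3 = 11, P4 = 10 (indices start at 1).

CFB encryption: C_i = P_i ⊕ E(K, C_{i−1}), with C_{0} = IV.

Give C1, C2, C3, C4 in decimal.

C1: E(K, 2) = 2; 1 ⊕ 2 = 3.
C2: E(K, 3) = 10; 3 ⊕ 10 = 9.
C3: E(K, 9) = 15; 11 ⊕ 15 = 4.
C4: E(K, 4) = 1; 10 ⊕ 1 = 11.

C1 = 3, C2 = 9, C3 = 4, C4 = 11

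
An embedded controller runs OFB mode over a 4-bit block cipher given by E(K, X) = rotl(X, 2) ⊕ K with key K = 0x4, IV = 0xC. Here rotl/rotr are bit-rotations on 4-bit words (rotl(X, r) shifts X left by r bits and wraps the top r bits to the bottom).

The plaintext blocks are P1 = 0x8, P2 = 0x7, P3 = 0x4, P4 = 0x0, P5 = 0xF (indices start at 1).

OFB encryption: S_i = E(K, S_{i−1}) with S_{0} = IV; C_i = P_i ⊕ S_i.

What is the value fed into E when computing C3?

0x9

C1: S = E(K, 0xC) = 0x7; 0x8 ⊕ 0x7 = 0xF.
C2: S = E(K, 0x7) = 0x9; 0x7 ⊕ 0x9 = 0xE.
C3: S = E(K, 0x9) = 0x2; 0x4 ⊕ 0x2 = 0x6.
So the input to E for block 3 is 0x9.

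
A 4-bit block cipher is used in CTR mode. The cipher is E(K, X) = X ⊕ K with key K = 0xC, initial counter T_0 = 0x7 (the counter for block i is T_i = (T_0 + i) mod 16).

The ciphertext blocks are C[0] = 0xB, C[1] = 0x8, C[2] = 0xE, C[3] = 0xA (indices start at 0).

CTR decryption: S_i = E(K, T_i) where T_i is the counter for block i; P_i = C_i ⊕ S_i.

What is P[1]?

P[1]: T = 0x8, S = E(K, T) = 0x4; 0x8 ⊕ 0x4 = 0xC.

P[1] = 0xC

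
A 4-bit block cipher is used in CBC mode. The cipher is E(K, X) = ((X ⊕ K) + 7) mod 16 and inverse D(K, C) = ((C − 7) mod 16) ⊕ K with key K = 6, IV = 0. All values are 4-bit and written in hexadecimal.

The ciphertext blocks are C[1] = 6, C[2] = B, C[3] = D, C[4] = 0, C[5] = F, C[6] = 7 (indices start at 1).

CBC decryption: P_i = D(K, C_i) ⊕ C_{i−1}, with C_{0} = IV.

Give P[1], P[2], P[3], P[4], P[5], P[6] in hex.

P[1] = 9, P[2] = 4, P[3] = B, P[4] = 2, P[5] = E, P[6] = 9

P[1]: D(K, 6) = 9; 9 ⊕ 0 = 9.
P[2]: D(K, B) = 2; 2 ⊕ 6 = 4.
P[3]: D(K, D) = 0; 0 ⊕ B = B.
P[4]: D(K, 0) = F; F ⊕ D = 2.
P[5]: D(K, F) = E; E ⊕ 0 = E.
P[6]: D(K, 7) = 6; 6 ⊕ F = 9.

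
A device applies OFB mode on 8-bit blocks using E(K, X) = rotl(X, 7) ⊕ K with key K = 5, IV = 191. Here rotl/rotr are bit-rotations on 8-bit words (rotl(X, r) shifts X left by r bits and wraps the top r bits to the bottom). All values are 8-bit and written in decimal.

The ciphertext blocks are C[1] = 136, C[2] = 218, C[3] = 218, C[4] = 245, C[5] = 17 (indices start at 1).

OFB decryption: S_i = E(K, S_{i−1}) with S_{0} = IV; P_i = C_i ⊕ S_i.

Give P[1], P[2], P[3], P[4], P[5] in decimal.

P[1]: S = E(K, 191) = 218; 136 ⊕ 218 = 82.
P[2]: S = E(K, 218) = 104; 218 ⊕ 104 = 178.
P[3]: S = E(K, 104) = 49; 218 ⊕ 49 = 235.
P[4]: S = E(K, 49) = 157; 245 ⊕ 157 = 104.
P[5]: S = E(K, 157) = 203; 17 ⊕ 203 = 218.

P[1] = 82, P[2] = 178, P[3] = 235, P[4] = 104, P[5] = 218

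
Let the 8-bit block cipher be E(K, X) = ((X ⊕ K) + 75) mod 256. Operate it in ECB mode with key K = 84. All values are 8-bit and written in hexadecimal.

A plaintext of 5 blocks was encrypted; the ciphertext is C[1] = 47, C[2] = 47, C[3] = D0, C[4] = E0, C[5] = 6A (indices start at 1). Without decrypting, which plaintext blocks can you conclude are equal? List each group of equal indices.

P[1] = P[2]

ECB encrypts each block independently with the same key, so equal ciphertext blocks imply equal plaintext blocks.
C[1] = C[2] = 47, so P[1] = P[2].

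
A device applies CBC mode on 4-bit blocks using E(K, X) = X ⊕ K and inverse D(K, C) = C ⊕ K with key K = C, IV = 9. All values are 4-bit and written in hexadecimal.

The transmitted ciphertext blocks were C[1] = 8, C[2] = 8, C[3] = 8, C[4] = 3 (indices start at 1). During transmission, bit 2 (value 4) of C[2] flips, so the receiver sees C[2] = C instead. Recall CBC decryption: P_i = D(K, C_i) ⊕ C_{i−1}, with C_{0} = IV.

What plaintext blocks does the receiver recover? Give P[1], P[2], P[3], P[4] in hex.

P[1] = D, P[2] = 8, P[3] = 8, P[4] = 7

Only C[2] changed, to C. In CBC, a change in C_i garbles P_i and flips the same bit in P_{i+1}. Decrypting the received ciphertext:
P[1]: D(K, 8) = 4; 4 ⊕ 9 = D.
P[2]: D(K, C) = 0; 0 ⊕ 8 = 8.
P[3]: D(K, 8) = 4; 4 ⊕ C = 8.
P[4]: D(K, 3) = F; F ⊕ 8 = 7.
Blocks that differ from the original plaintext: P[2], P[3].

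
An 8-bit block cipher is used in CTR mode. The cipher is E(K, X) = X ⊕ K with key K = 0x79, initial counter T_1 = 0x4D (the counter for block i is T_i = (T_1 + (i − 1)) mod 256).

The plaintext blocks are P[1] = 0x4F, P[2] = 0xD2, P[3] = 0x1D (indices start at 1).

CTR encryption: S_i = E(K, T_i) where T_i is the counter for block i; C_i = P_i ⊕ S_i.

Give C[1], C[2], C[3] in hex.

C[1] = 0x7B, C[2] = 0xE5, C[3] = 0x2B

C[1]: T = 0x4D, S = E(K, T) = 0x34; 0x4F ⊕ 0x34 = 0x7B.
C[2]: T = 0x4E, S = E(K, T) = 0x37; 0xD2 ⊕ 0x37 = 0xE5.
C[3]: T = 0x4F, S = E(K, T) = 0x36; 0x1D ⊕ 0x36 = 0x2B.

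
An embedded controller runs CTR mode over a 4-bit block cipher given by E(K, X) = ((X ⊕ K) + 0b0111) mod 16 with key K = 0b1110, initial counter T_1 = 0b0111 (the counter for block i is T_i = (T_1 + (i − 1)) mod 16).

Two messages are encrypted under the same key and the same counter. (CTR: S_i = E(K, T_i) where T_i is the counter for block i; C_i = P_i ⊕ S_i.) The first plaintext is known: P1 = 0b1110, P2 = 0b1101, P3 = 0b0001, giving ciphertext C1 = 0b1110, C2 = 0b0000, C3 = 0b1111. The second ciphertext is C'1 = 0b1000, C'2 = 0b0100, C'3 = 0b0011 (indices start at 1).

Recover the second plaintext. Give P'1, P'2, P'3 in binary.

P'1 = 0b1000, P'2 = 0b1001, P'3 = 0b1101

In CTR with a reused counter, both messages share the same keystream S_i, so C_i ⊕ C'_i = P_i ⊕ P'_i and thus P'_i = P_i ⊕ C_i ⊕ C'_i.
P'1: 0b1110 ⊕ 0b1110 ⊕ 0b1000 = 0b1000.
P'2: 0b1101 ⊕ 0b0000 ⊕ 0b0100 = 0b1001.
P'3: 0b0001 ⊕ 0b1111 ⊕ 0b0011 = 0b1101.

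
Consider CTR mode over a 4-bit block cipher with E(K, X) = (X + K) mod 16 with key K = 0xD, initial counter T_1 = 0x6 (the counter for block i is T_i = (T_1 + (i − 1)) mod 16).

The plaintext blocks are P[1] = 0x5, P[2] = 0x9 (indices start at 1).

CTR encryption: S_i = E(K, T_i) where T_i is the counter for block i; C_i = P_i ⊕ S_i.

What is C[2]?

C[1]: T = 0x6, S = E(K, T) = 0x3; 0x5 ⊕ 0x3 = 0x6.
C[2]: T = 0x7, S = E(K, T) = 0x4; 0x9 ⊕ 0x4 = 0xD.

C[2] = 0xD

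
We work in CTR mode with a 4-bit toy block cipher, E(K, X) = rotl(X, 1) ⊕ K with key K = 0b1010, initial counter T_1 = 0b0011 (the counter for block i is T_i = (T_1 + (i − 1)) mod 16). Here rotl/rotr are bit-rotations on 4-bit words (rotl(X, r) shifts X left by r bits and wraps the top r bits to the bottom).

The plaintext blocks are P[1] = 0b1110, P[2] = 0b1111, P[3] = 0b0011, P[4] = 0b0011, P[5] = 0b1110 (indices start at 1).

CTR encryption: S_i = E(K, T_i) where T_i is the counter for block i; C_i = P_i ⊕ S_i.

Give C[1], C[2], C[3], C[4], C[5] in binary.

C[1] = 0b0010, C[2] = 0b1101, C[3] = 0b0011, C[4] = 0b0101, C[5] = 0b1010

C[1]: T = 0b0011, S = E(K, T) = 0b1100; 0b1110 ⊕ 0b1100 = 0b0010.
C[2]: T = 0b0100, S = E(K, T) = 0b0010; 0b1111 ⊕ 0b0010 = 0b1101.
C[3]: T = 0b0101, S = E(K, T) = 0b0000; 0b0011 ⊕ 0b0000 = 0b0011.
C[4]: T = 0b0110, S = E(K, T) = 0b0110; 0b0011 ⊕ 0b0110 = 0b0101.
C[5]: T = 0b0111, S = E(K, T) = 0b0100; 0b1110 ⊕ 0b0100 = 0b1010.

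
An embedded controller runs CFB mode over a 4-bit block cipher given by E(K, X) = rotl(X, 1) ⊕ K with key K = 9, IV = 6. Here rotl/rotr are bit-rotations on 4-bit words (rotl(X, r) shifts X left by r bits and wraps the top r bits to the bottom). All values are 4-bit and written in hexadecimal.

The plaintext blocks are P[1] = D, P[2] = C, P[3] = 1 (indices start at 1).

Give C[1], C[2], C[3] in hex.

C[1] = 8, C[2] = 4, C[3] = 0

CFB encryption: C_i = P_i ⊕ E(K, C_{i−1}), with C_{0} = IV.
C[1]: E(K, 6) = 5; D ⊕ 5 = 8.
C[2]: E(K, 8) = 8; C ⊕ 8 = 4.
C[3]: E(K, 4) = 1; 1 ⊕ 1 = 0.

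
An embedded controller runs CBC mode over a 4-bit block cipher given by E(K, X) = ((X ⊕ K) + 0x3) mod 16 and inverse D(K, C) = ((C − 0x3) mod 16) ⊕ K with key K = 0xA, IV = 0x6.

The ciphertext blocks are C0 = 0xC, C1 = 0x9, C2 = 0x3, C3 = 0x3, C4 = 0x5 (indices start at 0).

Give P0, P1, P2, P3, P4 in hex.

P0 = 0x5, P1 = 0x0, P2 = 0x3, P3 = 0x9, P4 = 0xB

CBC decryption: P_i = D(K, C_i) ⊕ C_{i−1}, with C_{−1} = IV.
P0: D(K, 0xC) = 0x3; 0x3 ⊕ 0x6 = 0x5.
P1: D(K, 0x9) = 0xC; 0xC ⊕ 0xC = 0x0.
P2: D(K, 0x3) = 0xA; 0xA ⊕ 0x9 = 0x3.
P3: D(K, 0x3) = 0xA; 0xA ⊕ 0x3 = 0x9.
P4: D(K, 0x5) = 0x8; 0x8 ⊕ 0x3 = 0xB.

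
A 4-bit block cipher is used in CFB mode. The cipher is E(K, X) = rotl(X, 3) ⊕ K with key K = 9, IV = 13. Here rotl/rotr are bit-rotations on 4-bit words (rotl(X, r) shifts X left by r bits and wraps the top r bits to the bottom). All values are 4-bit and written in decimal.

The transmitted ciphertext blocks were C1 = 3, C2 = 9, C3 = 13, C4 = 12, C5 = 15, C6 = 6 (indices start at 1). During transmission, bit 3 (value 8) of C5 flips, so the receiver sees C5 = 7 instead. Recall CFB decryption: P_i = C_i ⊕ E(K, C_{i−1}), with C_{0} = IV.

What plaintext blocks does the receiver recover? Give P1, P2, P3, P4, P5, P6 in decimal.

Only C5 changed, to 7. In CFB, a change in C_i flips the same bit in P_i and garbles P_{i+1}. Decrypting the received ciphertext:
P1: E(K, 13) = 7; 3 ⊕ 7 = 4.
P2: E(K, 3) = 0; 9 ⊕ 0 = 9.
P3: E(K, 9) = 5; 13 ⊕ 5 = 8.
P4: E(K, 13) = 7; 12 ⊕ 7 = 11.
P5: E(K, 12) = 15; 7 ⊕ 15 = 8.
P6: E(K, 7) = 2; 6 ⊕ 2 = 4.
Blocks that differ from the original plaintext: P5, P6.

P1 = 4, P2 = 9, P3 = 8, P4 = 11, P5 = 8, P6 = 4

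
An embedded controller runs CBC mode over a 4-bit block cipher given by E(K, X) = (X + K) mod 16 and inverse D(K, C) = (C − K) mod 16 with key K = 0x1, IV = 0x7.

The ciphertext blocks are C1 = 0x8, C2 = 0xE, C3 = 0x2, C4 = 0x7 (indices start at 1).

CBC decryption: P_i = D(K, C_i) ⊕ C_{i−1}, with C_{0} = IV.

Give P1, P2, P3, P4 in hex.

P1: D(K, 0x8) = 0x7; 0x7 ⊕ 0x7 = 0x0.
P2: D(K, 0xE) = 0xD; 0xD ⊕ 0x8 = 0x5.
P3: D(K, 0x2) = 0x1; 0x1 ⊕ 0xE = 0xF.
P4: D(K, 0x7) = 0x6; 0x6 ⊕ 0x2 = 0x4.

P1 = 0x0, P2 = 0x5, P3 = 0xF, P4 = 0x4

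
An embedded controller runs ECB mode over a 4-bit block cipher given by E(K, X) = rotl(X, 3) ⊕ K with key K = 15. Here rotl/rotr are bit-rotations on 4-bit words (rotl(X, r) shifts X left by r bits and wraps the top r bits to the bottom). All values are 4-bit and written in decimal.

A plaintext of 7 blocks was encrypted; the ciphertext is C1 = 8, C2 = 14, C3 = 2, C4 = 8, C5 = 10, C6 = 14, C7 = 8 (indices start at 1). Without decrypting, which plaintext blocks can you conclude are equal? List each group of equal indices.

ECB encrypts each block independently with the same key, so equal ciphertext blocks imply equal plaintext blocks.
C1 = C4 = C7 = 8, so P1 = P4 = P7.
C2 = C6 = 14, so P2 = P6.

P1 = P4 = P7; P2 = P6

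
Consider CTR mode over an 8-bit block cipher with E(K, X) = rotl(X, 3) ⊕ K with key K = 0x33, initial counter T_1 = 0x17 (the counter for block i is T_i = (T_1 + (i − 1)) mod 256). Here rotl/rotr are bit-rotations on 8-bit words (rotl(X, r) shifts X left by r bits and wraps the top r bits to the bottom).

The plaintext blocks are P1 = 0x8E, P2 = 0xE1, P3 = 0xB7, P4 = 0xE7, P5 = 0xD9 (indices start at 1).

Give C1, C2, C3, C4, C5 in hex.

CTR encryption: S_i = E(K, T_i) where T_i is the counter for block i; C_i = P_i ⊕ S_i.
C1: T = 0x17, S = E(K, T) = 0x8B; 0x8E ⊕ 0x8B = 0x05.
C2: T = 0x18, S = E(K, T) = 0xF3; 0xE1 ⊕ 0xF3 = 0x12.
C3: T = 0x19, S = E(K, T) = 0xFB; 0xB7 ⊕ 0xFB = 0x4C.
C4: T = 0x1A, S = E(K, T) = 0xE3; 0xE7 ⊕ 0xE3 = 0x04.
C5: T = 0x1B, S = E(K, T) = 0xEB; 0xD9 ⊕ 0xEB = 0x32.

C1 = 0x05, C2 = 0x12, C3 = 0x4C, C4 = 0x04, C5 = 0x32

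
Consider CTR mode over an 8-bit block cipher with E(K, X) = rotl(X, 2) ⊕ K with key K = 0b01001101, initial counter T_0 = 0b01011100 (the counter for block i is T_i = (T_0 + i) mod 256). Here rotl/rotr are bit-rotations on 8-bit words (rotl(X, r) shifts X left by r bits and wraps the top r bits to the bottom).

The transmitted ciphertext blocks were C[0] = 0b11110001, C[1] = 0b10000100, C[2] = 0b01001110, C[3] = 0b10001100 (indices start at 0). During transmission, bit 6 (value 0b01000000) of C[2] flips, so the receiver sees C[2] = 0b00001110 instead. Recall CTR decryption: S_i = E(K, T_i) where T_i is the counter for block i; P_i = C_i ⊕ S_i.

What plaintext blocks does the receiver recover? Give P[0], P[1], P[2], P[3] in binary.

Only C[2] changed, to 0b00001110. In CTR, a change in C_i flips the same bit in P_i only; the keystream is unaffected. Decrypting the received ciphertext:
P[0]: T = 0b01011100, S = E(K, T) = 0b00111100; 0b11110001 ⊕ 0b00111100 = 0b11001101.
P[1]: T = 0b01011101, S = E(K, T) = 0b00111000; 0b10000100 ⊕ 0b00111000 = 0b10111100.
P[2]: T = 0b01011110, S = E(K, T) = 0b00110100; 0b00001110 ⊕ 0b00110100 = 0b00111010.
P[3]: T = 0b01011111, S = E(K, T) = 0b00110000; 0b10001100 ⊕ 0b00110000 = 0b10111100.
Blocks that differ from the original plaintext: P[2].

P[0] = 0b11001101, P[1] = 0b10111100, P[2] = 0b00111010, P[3] = 0b10111100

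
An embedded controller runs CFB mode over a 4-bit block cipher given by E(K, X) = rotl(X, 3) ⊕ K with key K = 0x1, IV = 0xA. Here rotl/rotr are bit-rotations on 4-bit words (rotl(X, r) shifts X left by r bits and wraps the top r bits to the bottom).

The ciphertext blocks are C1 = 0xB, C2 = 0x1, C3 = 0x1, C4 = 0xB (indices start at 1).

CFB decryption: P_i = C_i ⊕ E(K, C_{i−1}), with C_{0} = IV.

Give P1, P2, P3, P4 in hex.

P1: E(K, 0xA) = 0x4; 0xB ⊕ 0x4 = 0xF.
P2: E(K, 0xB) = 0xC; 0x1 ⊕ 0xC = 0xD.
P3: E(K, 0x1) = 0x9; 0x1 ⊕ 0x9 = 0x8.
P4: E(K, 0x1) = 0x9; 0xB ⊕ 0x9 = 0x2.

P1 = 0xF, P2 = 0xD, P3 = 0x8, P4 = 0x2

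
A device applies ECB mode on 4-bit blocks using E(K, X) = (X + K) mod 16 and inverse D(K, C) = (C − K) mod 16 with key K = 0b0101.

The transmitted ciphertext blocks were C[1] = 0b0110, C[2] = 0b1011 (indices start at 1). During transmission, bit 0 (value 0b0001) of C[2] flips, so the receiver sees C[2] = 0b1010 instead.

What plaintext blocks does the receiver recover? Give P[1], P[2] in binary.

ECB decryption: P_i = D(K, C_i).
Only C[2] changed, to 0b1010. In ECB, a change in C_i affects only P_i. Decrypting the received ciphertext:
P[1]: D(K, 0b0110) = 0b0001.
P[2]: D(K, 0b1010) = 0b0101.
Blocks that differ from the original plaintext: P[2].

P[1] = 0b0001, P[2] = 0b0101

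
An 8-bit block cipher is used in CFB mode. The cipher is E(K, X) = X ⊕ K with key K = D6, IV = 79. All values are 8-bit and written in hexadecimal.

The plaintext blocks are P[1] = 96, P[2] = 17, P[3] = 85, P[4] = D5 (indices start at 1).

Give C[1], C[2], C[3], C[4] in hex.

CFB encryption: C_i = P_i ⊕ E(K, C_{i−1}), with C_{0} = IV.
C[1]: E(K, 79) = AF; 96 ⊕ AF = 39.
C[2]: E(K, 39) = EF; 17 ⊕ EF = F8.
C[3]: E(K, F8) = 2E; 85 ⊕ 2E = AB.
C[4]: E(K, AB) = 7D; D5 ⊕ 7D = A8.

C[1] = 39, C[2] = F8, C[3] = AB, C[4] = A8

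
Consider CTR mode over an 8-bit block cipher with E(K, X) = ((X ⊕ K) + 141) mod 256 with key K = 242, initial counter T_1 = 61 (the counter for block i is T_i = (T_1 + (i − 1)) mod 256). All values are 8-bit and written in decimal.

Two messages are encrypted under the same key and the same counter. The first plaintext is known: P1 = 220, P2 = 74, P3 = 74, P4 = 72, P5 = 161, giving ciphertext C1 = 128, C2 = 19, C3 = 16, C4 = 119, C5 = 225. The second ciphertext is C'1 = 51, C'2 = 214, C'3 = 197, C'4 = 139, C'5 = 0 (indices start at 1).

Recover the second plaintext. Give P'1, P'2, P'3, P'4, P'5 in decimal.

In CTR with a reused counter, both messages share the same keystream S_i, so C_i ⊕ C'_i = P_i ⊕ P'_i and thus P'_i = P_i ⊕ C_i ⊕ C'_i.
P'1: 220 ⊕ 128 ⊕ 51 = 111.
P'2: 74 ⊕ 19 ⊕ 214 = 143.
P'3: 74 ⊕ 16 ⊕ 197 = 159.
P'4: 72 ⊕ 119 ⊕ 139 = 180.
P'5: 161 ⊕ 225 ⊕ 0 = 64.

P'1 = 111, P'2 = 143, P'3 = 159, P'4 = 180, P'5 = 64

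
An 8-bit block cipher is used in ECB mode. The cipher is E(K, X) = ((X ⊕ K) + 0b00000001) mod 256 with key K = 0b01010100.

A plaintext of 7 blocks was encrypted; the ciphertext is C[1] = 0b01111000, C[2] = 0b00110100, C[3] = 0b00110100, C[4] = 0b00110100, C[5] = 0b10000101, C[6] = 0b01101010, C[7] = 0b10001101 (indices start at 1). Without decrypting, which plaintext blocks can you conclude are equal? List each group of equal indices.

ECB encrypts each block independently with the same key, so equal ciphertext blocks imply equal plaintext blocks.
C[2] = C[3] = C[4] = 0b00110100, so P[2] = P[3] = P[4].

P[2] = P[3] = P[4]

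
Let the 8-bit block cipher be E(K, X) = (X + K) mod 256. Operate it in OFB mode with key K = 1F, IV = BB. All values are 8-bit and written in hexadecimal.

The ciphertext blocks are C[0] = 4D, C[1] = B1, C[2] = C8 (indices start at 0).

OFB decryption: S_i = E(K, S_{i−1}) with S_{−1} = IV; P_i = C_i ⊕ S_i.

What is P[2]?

P[0]: S = E(K, BB) = DA; 4D ⊕ DA = 97.
P[1]: S = E(K, DA) = F9; B1 ⊕ F9 = 48.
P[2]: S = E(K, F9) = 18; C8 ⊕ 18 = D0.

P[2] = D0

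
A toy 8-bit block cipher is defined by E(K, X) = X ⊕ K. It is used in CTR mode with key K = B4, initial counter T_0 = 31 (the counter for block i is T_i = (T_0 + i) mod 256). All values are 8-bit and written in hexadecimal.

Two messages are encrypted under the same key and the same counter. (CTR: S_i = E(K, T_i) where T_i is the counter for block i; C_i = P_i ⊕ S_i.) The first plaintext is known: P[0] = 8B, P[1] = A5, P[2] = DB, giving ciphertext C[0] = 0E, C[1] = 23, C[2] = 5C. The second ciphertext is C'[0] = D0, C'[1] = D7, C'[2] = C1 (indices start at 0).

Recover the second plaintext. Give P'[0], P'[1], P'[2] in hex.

P'[0] = 55, P'[1] = 51, P'[2] = 46

In CTR with a reused counter, both messages share the same keystream S_i, so C_i ⊕ C'_i = P_i ⊕ P'_i and thus P'_i = P_i ⊕ C_i ⊕ C'_i.
P'[0]: 8B ⊕ 0E ⊕ D0 = 55.
P'[1]: A5 ⊕ 23 ⊕ D7 = 51.
P'[2]: DB ⊕ 5C ⊕ C1 = 46.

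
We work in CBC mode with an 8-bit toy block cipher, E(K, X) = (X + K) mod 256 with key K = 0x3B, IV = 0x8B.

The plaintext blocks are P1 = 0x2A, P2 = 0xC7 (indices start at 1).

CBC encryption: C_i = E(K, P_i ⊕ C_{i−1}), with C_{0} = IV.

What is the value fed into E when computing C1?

0xA1

C1: P1 ⊕ 0x8B = 0xA1; E(K, 0xA1) = 0xDC.
So the input to E for block 1 is 0xA1.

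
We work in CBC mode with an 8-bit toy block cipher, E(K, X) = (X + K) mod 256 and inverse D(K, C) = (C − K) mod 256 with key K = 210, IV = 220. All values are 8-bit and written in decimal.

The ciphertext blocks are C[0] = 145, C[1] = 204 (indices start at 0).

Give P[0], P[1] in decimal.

CBC decryption: P_i = D(K, C_i) ⊕ C_{i−1}, with C_{−1} = IV.
P[0]: D(K, 145) = 191; 191 ⊕ 220 = 99.
P[1]: D(K, 204) = 250; 250 ⊕ 145 = 107.

P[0] = 99, P[1] = 107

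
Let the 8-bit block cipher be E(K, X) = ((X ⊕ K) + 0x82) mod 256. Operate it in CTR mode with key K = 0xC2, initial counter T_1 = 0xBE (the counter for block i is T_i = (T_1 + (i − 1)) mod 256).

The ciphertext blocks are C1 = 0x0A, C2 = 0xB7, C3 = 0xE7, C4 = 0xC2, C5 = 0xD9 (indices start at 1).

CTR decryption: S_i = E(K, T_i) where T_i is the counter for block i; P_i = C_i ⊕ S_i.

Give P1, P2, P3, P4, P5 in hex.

P1 = 0xF4, P2 = 0x48, P3 = 0x63, P4 = 0x47, P5 = 0x5B

P1: T = 0xBE, S = E(K, T) = 0xFE; 0x0A ⊕ 0xFE = 0xF4.
P2: T = 0xBF, S = E(K, T) = 0xFF; 0xB7 ⊕ 0xFF = 0x48.
P3: T = 0xC0, S = E(K, T) = 0x84; 0xE7 ⊕ 0x84 = 0x63.
P4: T = 0xC1, S = E(K, T) = 0x85; 0xC2 ⊕ 0x85 = 0x47.
P5: T = 0xC2, S = E(K, T) = 0x82; 0xD9 ⊕ 0x82 = 0x5B.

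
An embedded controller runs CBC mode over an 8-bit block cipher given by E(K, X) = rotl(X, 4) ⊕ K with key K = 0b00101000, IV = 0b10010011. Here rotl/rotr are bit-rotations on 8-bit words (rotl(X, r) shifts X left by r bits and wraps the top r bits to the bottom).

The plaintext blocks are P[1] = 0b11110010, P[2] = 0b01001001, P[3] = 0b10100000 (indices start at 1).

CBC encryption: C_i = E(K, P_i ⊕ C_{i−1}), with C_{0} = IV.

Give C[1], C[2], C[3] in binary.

C[1] = 0b00111110, C[2] = 0b01011111, C[3] = 0b11010111

C[1]: P[1] ⊕ 0b10010011 = 0b01100001; E(K, 0b01100001) = 0b00111110.
C[2]: P[2] ⊕ 0b00111110 = 0b01110111; E(K, 0b01110111) = 0b01011111.
C[3]: P[3] ⊕ 0b01011111 = 0b11111111; E(K, 0b11111111) = 0b11010111.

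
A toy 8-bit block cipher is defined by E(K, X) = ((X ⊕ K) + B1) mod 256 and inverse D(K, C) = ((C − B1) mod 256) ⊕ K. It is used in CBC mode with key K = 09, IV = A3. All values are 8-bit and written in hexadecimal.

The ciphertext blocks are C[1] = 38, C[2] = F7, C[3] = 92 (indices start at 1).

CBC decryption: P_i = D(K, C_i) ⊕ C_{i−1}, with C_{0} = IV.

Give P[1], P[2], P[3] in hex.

P[1] = 2D, P[2] = 77, P[3] = 1F

P[1]: D(K, 38) = 8E; 8E ⊕ A3 = 2D.
P[2]: D(K, F7) = 4F; 4F ⊕ 38 = 77.
P[3]: D(K, 92) = E8; E8 ⊕ F7 = 1F.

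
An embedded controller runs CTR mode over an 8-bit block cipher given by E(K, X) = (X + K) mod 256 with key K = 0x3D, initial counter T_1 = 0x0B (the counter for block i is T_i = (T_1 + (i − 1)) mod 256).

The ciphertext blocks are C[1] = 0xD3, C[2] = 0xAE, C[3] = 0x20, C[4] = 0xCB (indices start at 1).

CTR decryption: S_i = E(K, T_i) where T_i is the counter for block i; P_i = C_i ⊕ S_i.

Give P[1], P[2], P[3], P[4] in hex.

P[1]: T = 0x0B, S = E(K, T) = 0x48; 0xD3 ⊕ 0x48 = 0x9B.
P[2]: T = 0x0C, S = E(K, T) = 0x49; 0xAE ⊕ 0x49 = 0xE7.
P[3]: T = 0x0D, S = E(K, T) = 0x4A; 0x20 ⊕ 0x4A = 0x6A.
P[4]: T = 0x0E, S = E(K, T) = 0x4B; 0xCB ⊕ 0x4B = 0x80.

P[1] = 0x9B, P[2] = 0xE7, P[3] = 0x6A, P[4] = 0x80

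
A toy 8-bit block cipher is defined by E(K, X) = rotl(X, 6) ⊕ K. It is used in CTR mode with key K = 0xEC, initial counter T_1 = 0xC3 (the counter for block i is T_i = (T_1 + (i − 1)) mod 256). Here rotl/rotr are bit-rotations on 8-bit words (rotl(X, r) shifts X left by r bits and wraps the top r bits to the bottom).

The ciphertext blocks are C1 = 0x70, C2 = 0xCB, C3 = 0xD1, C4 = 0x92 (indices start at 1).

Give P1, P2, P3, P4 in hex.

CTR decryption: S_i = E(K, T_i) where T_i is the counter for block i; P_i = C_i ⊕ S_i.
P1: T = 0xC3, S = E(K, T) = 0x1C; 0x70 ⊕ 0x1C = 0x6C.
P2: T = 0xC4, S = E(K, T) = 0xDD; 0xCB ⊕ 0xDD = 0x16.
P3: T = 0xC5, S = E(K, T) = 0x9D; 0xD1 ⊕ 0x9D = 0x4C.
P4: T = 0xC6, S = E(K, T) = 0x5D; 0x92 ⊕ 0x5D = 0xCF.

P1 = 0x6C, P2 = 0x16, P3 = 0x4C, P4 = 0xCF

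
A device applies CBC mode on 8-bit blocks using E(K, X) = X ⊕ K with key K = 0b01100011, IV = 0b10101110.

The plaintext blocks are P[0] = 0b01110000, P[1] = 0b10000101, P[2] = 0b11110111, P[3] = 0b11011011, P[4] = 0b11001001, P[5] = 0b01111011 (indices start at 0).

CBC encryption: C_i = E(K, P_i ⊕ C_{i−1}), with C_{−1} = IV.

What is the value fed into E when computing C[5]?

C[0]: P[0] ⊕ 0b10101110 = 0b11011110; E(K, 0b11011110) = 0b10111101.
C[1]: P[1] ⊕ 0b10111101 = 0b00111000; E(K, 0b00111000) = 0b01011011.
C[2]: P[2] ⊕ 0b01011011 = 0b10101100; E(K, 0b10101100) = 0b11001111.
C[3]: P[3] ⊕ 0b11001111 = 0b00010100; E(K, 0b00010100) = 0b01110111.
C[4]: P[4] ⊕ 0b01110111 = 0b10111110; E(K, 0b10111110) = 0b11011101.
C[5]: P[5] ⊕ 0b11011101 = 0b10100110; E(K, 0b10100110) = 0b11000101.
So the input to E for block [5] is 0b10100110.

0b10100110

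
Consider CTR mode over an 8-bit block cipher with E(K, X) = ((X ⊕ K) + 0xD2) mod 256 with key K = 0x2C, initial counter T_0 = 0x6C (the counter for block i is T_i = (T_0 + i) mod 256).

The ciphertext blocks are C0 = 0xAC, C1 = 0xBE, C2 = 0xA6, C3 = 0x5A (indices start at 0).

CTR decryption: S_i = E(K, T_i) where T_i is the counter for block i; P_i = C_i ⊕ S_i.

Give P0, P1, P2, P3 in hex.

P0: T = 0x6C, S = E(K, T) = 0x12; 0xAC ⊕ 0x12 = 0xBE.
P1: T = 0x6D, S = E(K, T) = 0x13; 0xBE ⊕ 0x13 = 0xAD.
P2: T = 0x6E, S = E(K, T) = 0x14; 0xA6 ⊕ 0x14 = 0xB2.
P3: T = 0x6F, S = E(K, T) = 0x15; 0x5A ⊕ 0x15 = 0x4F.

P0 = 0xBE, P1 = 0xAD, P2 = 0xB2, P3 = 0x4F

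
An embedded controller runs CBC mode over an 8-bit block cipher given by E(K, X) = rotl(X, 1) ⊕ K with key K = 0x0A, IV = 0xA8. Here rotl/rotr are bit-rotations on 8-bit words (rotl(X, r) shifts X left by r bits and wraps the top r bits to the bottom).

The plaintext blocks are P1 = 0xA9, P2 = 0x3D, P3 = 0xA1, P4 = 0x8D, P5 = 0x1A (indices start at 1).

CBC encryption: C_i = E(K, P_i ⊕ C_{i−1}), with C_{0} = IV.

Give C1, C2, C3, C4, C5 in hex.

C1 = 0x08, C2 = 0x60, C3 = 0x89, C4 = 0x02, C5 = 0x3A

C1: P1 ⊕ 0xA8 = 0x01; E(K, 0x01) = 0x08.
C2: P2 ⊕ 0x08 = 0x35; E(K, 0x35) = 0x60.
C3: P3 ⊕ 0x60 = 0xC1; E(K, 0xC1) = 0x89.
C4: P4 ⊕ 0x89 = 0x04; E(K, 0x04) = 0x02.
C5: P5 ⊕ 0x02 = 0x18; E(K, 0x18) = 0x3A.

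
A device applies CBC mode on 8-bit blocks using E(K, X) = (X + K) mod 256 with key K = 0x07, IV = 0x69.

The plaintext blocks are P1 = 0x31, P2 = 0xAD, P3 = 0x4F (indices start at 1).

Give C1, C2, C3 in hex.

C1 = 0x5F, C2 = 0xF9, C3 = 0xBD

CBC encryption: C_i = E(K, P_i ⊕ C_{i−1}), with C_{0} = IV.
C1: P1 ⊕ 0x69 = 0x58; E(K, 0x58) = 0x5F.
C2: P2 ⊕ 0x5F = 0xF2; E(K, 0xF2) = 0xF9.
C3: P3 ⊕ 0xF9 = 0xB6; E(K, 0xB6) = 0xBD.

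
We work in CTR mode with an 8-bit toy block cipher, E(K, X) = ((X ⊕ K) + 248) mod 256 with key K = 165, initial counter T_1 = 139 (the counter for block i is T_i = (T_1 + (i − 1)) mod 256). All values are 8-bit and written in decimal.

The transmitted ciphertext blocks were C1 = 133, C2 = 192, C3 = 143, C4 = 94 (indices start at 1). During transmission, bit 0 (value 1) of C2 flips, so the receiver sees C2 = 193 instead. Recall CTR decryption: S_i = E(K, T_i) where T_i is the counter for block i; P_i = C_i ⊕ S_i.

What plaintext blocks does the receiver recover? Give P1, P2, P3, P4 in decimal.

P1 = 163, P2 = 224, P3 = 175, P4 = 125

Only C2 changed, to 193. In CTR, a change in C_i flips the same bit in P_i only; the keystream is unaffected. Decrypting the received ciphertext:
P1: T = 139, S = E(K, T) = 38; 133 ⊕ 38 = 163.
P2: T = 140, S = E(K, T) = 33; 193 ⊕ 33 = 224.
P3: T = 141, S = E(K, T) = 32; 143 ⊕ 32 = 175.
P4: T = 142, S = E(K, T) = 35; 94 ⊕ 35 = 125.
Blocks that differ from the original plaintext: P2.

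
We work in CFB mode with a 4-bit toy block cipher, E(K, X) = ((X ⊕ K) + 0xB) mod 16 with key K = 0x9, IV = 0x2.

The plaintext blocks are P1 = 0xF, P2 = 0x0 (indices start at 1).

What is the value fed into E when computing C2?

0x9

CFB encryption: C_i = P_i ⊕ E(K, C_{i−1}), with C_{0} = IV.
C1: E(K, 0x2) = 0x6; 0xF ⊕ 0x6 = 0x9.
C2: E(K, 0x9) = 0xB; 0x0 ⊕ 0xB = 0xB.
So the input to E for block 2 is 0x9.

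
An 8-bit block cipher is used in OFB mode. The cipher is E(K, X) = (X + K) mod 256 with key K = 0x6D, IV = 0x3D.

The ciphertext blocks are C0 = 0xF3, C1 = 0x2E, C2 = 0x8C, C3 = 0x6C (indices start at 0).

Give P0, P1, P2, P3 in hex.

P0 = 0x59, P1 = 0x39, P2 = 0x08, P3 = 0x9D

OFB decryption: S_i = E(K, S_{i−1}) with S_{−1} = IV; P_i = C_i ⊕ S_i.
P0: S = E(K, 0x3D) = 0xAA; 0xF3 ⊕ 0xAA = 0x59.
P1: S = E(K, 0xAA) = 0x17; 0x2E ⊕ 0x17 = 0x39.
P2: S = E(K, 0x17) = 0x84; 0x8C ⊕ 0x84 = 0x08.
P3: S = E(K, 0x84) = 0xF1; 0x6C ⊕ 0xF1 = 0x9D.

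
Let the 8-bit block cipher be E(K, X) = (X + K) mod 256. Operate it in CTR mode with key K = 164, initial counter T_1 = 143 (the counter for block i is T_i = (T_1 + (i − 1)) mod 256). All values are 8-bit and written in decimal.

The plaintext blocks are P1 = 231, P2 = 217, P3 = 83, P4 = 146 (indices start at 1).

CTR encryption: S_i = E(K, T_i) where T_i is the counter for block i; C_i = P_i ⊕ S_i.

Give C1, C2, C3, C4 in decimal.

C1 = 212, C2 = 237, C3 = 102, C4 = 164

C1: T = 143, S = E(K, T) = 51; 231 ⊕ 51 = 212.
C2: T = 144, S = E(K, T) = 52; 217 ⊕ 52 = 237.
C3: T = 145, S = E(K, T) = 53; 83 ⊕ 53 = 102.
C4: T = 146, S = E(K, T) = 54; 146 ⊕ 54 = 164.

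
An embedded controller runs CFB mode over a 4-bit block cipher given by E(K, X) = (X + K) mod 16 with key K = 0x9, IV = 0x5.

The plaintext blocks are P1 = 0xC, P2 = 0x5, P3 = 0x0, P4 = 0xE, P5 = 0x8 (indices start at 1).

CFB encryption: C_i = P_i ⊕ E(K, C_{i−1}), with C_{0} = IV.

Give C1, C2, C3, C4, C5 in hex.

C1: E(K, 0x5) = 0xE; 0xC ⊕ 0xE = 0x2.
C2: E(K, 0x2) = 0xB; 0x5 ⊕ 0xB = 0xE.
C3: E(K, 0xE) = 0x7; 0x0 ⊕ 0x7 = 0x7.
C4: E(K, 0x7) = 0x0; 0xE ⊕ 0x0 = 0xE.
C5: E(K, 0xE) = 0x7; 0x8 ⊕ 0x7 = 0xF.

C1 = 0x2, C2 = 0xE, C3 = 0x7, C4 = 0xE, C5 = 0xF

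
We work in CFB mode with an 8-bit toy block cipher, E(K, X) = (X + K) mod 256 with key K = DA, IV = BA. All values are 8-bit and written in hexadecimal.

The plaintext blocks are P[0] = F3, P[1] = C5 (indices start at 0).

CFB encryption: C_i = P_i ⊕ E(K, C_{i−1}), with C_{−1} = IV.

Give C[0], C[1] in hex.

C[0]: E(K, BA) = 94; F3 ⊕ 94 = 67.
C[1]: E(K, 67) = 41; C5 ⊕ 41 = 84.

C[0] = 67, C[1] = 84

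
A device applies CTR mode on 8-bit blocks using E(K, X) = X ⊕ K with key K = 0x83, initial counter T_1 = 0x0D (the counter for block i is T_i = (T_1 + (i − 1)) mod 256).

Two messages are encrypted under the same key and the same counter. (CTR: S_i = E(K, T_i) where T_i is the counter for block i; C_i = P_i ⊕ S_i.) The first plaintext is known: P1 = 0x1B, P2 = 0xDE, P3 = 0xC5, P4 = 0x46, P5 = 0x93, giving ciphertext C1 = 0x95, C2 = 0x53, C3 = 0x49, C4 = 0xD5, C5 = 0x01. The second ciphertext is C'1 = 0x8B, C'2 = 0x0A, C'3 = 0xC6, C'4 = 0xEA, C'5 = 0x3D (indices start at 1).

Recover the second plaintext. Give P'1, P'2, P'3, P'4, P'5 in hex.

P'1 = 0x05, P'2 = 0x87, P'3 = 0x4A, P'4 = 0x79, P'5 = 0xAF

In CTR with a reused counter, both messages share the same keystream S_i, so C_i ⊕ C'_i = P_i ⊕ P'_i and thus P'_i = P_i ⊕ C_i ⊕ C'_i.
P'1: 0x1B ⊕ 0x95 ⊕ 0x8B = 0x05.
P'2: 0xDE ⊕ 0x53 ⊕ 0x0A = 0x87.
P'3: 0xC5 ⊕ 0x49 ⊕ 0xC6 = 0x4A.
P'4: 0x46 ⊕ 0xD5 ⊕ 0xEA = 0x79.
P'5: 0x93 ⊕ 0x01 ⊕ 0x3D = 0xAF.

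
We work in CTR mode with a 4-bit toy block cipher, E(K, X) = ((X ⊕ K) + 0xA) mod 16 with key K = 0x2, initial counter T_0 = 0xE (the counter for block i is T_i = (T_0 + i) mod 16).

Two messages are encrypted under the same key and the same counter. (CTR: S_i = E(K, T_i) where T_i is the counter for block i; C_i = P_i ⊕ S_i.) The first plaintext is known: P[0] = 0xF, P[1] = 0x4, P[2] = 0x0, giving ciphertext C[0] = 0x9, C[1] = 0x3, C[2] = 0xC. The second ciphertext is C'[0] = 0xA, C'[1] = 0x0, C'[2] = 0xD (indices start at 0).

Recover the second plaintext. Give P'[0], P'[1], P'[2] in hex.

In CTR with a reused counter, both messages share the same keystream S_i, so C_i ⊕ C'_i = P_i ⊕ P'_i and thus P'_i = P_i ⊕ C_i ⊕ C'_i.
P'[0]: 0xF ⊕ 0x9 ⊕ 0xA = 0xC.
P'[1]: 0x4 ⊕ 0x3 ⊕ 0x0 = 0x7.
P'[2]: 0x0 ⊕ 0xC ⊕ 0xD = 0x1.

P'[0] = 0xC, P'[1] = 0x7, P'[2] = 0x1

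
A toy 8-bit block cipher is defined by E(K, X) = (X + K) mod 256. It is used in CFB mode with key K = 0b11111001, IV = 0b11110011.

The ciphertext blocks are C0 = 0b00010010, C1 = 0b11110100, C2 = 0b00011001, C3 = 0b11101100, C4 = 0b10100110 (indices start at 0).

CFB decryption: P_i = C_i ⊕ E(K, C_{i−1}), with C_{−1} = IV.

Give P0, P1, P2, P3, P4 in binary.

P0: E(K, 0b11110011) = 0b11101100; 0b00010010 ⊕ 0b11101100 = 0b11111110.
P1: E(K, 0b00010010) = 0b00001011; 0b11110100 ⊕ 0b00001011 = 0b11111111.
P2: E(K, 0b11110100) = 0b11101101; 0b00011001 ⊕ 0b11101101 = 0b11110100.
P3: E(K, 0b00011001) = 0b00010010; 0b11101100 ⊕ 0b00010010 = 0b11111110.
P4: E(K, 0b11101100) = 0b11100101; 0b10100110 ⊕ 0b11100101 = 0b01000011.

P0 = 0b11111110, P1 = 0b11111111, P2 = 0b11110100, P3 = 0b11111110, P4 = 0b01000011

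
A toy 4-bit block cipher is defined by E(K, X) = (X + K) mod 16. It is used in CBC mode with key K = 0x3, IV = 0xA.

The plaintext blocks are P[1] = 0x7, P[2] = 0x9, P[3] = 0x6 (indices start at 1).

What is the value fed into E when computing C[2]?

0x9

CBC encryption: C_i = E(K, P_i ⊕ C_{i−1}), with C_{0} = IV.
C[1]: P[1] ⊕ 0xA = 0xD; E(K, 0xD) = 0x0.
C[2]: P[2] ⊕ 0x0 = 0x9; E(K, 0x9) = 0xC.
So the input to E for block [2] is 0x9.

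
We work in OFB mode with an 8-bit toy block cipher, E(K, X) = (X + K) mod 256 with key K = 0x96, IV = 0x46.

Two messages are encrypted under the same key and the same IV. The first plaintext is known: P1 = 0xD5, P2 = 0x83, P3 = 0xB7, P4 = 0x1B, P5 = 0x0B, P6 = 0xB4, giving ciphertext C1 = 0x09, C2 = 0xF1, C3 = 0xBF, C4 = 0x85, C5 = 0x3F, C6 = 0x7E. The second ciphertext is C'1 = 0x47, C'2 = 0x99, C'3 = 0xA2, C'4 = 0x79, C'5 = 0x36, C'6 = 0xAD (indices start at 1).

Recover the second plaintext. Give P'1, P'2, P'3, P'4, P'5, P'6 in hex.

In OFB with a reused IV, both messages share the same keystream S_i, so C_i ⊕ C'_i = P_i ⊕ P'_i and thus P'_i = P_i ⊕ C_i ⊕ C'_i.
P'1: 0xD5 ⊕ 0x09 ⊕ 0x47 = 0x9B.
P'2: 0x83 ⊕ 0xF1 ⊕ 0x99 = 0xEB.
P'3: 0xB7 ⊕ 0xBF ⊕ 0xA2 = 0xAA.
P'4: 0x1B ⊕ 0x85 ⊕ 0x79 = 0xE7.
P'5: 0x0B ⊕ 0x3F ⊕ 0x36 = 0x02.
P'6: 0xB4 ⊕ 0x7E ⊕ 0xAD = 0x67.

P'1 = 0x9B, P'2 = 0xEB, P'3 = 0xAA, P'4 = 0xE7, P'5 = 0x02, P'6 = 0x67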